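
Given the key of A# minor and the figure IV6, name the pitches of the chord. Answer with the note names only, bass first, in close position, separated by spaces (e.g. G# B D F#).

Scale degree 4 in A# minor is D#; here the chord built on it is altered to a major triad. IV6 is the major subdominant, borrowed from the parallel major.
So the chord is D#-F##-A#.
The figured bass 6 indicates first inversion, placing the third (F##) in the bass: F##-A#-D#.

F## A# D#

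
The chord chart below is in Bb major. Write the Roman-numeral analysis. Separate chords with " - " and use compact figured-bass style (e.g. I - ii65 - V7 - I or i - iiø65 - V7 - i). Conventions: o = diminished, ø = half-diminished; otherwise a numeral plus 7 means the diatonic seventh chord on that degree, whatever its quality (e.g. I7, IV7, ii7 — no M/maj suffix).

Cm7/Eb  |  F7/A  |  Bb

Cm7/Eb: minor seventh chord on C = scale degree 2 → ii65.
F7/A has root F, degree 5 in Bb major, so V65.
Bb: root Bb is the tonic; major triad there is I.

ii65 - V65 - I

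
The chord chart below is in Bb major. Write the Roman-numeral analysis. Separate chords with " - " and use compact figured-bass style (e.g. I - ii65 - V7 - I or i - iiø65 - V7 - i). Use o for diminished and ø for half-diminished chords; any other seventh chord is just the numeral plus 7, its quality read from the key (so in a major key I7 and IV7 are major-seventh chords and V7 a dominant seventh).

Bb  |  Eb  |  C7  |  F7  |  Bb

Bb: root Bb is the tonic; major triad there is I.
Eb: root Eb is the subdominant; major triad there is IV.
C7 is the secondary dominant of V (dominant seventh chord on C): V7/V.
F7 has root F, degree 5 in Bb major, so V7.
Bb: root Bb is the tonic; major triad there is I.

I - IV - V7/V - V7 - I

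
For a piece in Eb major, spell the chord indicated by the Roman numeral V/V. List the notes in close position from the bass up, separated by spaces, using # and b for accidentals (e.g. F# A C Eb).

F A C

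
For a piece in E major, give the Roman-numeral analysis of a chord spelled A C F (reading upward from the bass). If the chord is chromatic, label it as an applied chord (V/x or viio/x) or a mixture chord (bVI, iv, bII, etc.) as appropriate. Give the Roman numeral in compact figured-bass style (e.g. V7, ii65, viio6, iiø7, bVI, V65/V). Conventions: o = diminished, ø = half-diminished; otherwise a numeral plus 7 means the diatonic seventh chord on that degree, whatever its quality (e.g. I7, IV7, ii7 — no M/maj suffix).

bII6

The pitches F-A-C form a major triad rooted on F.
F is the lowered second degree of E major (diatonic 2 would be F#). This is the Neapolitan sixth — a major triad on the lowered second degree, here in its customary first inversion.
With A in the bass the chord is in first inversion, so the figured bass is 6.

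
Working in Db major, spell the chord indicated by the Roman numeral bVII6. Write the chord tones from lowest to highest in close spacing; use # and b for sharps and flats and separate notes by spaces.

bVII6 is a major triad on the lowered seventh degree (the subtonic), borrowed from the parallel minor. In Db major that root is Cb.
So the chord is Cb-Eb-Gb, a major triad.
The figured bass 6 indicates first inversion, placing the third (Eb) in the bass: Eb-Gb-Cb.

Eb Gb Cb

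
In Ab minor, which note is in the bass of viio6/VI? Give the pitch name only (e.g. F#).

The applied chord viio6/VI is rooted on Eb: Eb-Gb-Bbb.
The figure 6 means first inversion — the third is in the bass.

Gb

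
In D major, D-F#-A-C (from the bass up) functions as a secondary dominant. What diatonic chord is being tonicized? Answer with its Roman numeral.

The chord is a dominant seventh chord on D.
A dominant resolves down a perfect fifth: D → G. In D major, G is scale degree 4, i.e. IV.

IV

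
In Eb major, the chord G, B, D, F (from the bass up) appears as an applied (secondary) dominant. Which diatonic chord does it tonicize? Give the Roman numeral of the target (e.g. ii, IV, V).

vi

The chord is a dominant seventh chord on G.
A dominant resolves down a perfect fifth: G → C. In Eb major, C is scale degree 6, i.e. vi.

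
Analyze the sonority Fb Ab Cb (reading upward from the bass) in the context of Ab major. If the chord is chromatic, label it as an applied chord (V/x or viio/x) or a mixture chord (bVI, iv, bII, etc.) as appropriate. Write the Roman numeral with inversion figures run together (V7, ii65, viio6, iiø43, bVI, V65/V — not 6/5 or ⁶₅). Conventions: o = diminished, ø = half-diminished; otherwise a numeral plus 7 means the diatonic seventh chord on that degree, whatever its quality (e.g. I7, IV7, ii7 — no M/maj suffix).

The pitches Fb-Ab-Cb form a major triad rooted on Fb.
Fb is the lowered sixth degree of Ab major (diatonic 6 would be F). This is a major triad on the lowered sixth degree, borrowed from the parallel minor.

bVI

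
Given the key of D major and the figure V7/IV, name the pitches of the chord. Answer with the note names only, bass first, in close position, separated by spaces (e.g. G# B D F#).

D F# A C

The slash means an applied dominant: we want the dominant of IV. In D major, IV is G major, and its dominant is built on D.
Building a dominant seventh chord on D gives D-F#-A-C.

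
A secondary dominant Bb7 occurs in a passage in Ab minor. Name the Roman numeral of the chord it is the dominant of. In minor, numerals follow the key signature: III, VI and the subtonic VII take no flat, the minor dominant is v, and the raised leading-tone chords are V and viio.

V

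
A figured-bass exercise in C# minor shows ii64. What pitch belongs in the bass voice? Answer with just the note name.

A#

ii in C# minor has root D#; the chord is D#-F#-A#.
The figure 64 means second inversion — the fifth is in the bass.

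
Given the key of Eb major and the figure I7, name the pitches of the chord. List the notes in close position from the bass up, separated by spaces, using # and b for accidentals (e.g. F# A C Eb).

Eb G Bb D

In Eb major, the first degree is Eb, and the diatonic chord built there is a major seventh chord.
That chord is spelled Eb-G-Bb-D.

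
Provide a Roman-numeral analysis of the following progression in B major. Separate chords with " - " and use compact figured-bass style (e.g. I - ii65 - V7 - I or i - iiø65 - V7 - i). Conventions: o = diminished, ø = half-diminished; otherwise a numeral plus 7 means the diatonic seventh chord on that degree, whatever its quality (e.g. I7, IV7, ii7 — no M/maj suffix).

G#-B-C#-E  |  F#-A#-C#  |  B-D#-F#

ii43 - V - I

G#-B-C#-E: minor seventh chord on C# = scale degree 2 → ii43.
F#-A#-C# has root F#, degree 5 in B major, so V.
B-D#-F#: major triad on B = scale degree 1 → I.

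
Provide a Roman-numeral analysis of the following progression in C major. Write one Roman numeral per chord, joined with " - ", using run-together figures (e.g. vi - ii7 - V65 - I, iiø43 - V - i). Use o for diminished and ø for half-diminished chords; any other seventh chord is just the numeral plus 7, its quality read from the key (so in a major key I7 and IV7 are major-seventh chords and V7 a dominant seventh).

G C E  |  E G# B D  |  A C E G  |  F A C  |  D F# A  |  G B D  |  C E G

G-C-E has root C, degree 1 in C major, so I64.
E-G#-B-D: chromatic; E is V of vi, so V7/vi.
A-C-E-G: root A is the submediant; minor seventh chord there is vi7.
F-A-C: root F is the subdominant; major triad there is IV.
D-F#-A is the secondary dominant of V (major triad on D): V/V.
G-B-D: root G is the dominant; major triad there is V.
C-E-G: major triad on C = scale degree 1 → I.

I64 - V7/vi - vi7 - IV - V/V - V - I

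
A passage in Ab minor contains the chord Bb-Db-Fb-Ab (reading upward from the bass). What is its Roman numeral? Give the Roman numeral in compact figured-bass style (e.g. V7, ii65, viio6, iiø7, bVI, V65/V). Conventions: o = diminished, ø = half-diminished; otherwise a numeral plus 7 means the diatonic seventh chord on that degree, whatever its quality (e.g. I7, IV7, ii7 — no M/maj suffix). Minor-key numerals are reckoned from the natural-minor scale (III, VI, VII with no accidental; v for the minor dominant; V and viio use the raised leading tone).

Stacked in thirds the chord is Bb-Db-Fb-Ab: a half-diminished seventh chord on Bb.
Bb is scale degree 2 in Ab minor, and a half-diminished seventh chord on that degree is written iiø7.

iiø7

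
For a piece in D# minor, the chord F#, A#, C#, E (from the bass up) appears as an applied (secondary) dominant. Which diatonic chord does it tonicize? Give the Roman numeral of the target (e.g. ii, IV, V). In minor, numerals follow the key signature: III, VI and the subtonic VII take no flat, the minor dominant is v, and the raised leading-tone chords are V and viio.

VI

The chord is a dominant seventh chord on F#.
A dominant resolves down a perfect fifth: F# → B. In D# minor, B is scale degree 6, i.e. VI.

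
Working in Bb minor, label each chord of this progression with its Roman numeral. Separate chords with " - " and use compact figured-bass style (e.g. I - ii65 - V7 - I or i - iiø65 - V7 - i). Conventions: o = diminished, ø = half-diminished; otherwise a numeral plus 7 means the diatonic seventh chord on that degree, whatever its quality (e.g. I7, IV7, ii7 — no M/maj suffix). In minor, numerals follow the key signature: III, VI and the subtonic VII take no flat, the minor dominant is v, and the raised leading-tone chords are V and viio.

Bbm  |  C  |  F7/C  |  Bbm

Bbm: root Bb is the tonic; minor triad there is i.
C: a major triad on C, the applied dominant of V → V/V.
F7/C has root F, degree 5 in Bb minor, so V43.
Bbm: minor triad on Bb = scale degree 1 → i.

i - V/V - V43 - i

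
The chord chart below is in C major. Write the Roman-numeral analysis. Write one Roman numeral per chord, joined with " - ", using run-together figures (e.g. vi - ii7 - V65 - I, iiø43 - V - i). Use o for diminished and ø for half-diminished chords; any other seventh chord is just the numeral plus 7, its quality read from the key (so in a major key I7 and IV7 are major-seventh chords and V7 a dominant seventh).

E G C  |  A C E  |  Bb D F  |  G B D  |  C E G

I6 - vi - bVII - V - I

E-G-C has root C, degree 1 in C major, so I6.
A-C-E: minor triad on A = scale degree 6 → vi.
Bb-D-F: major triad on Bb — chromatic; bVII (borrowed from the parallel minor).
G-B-D: major triad on G = scale degree 5 → V.
C-E-G: major triad on C = scale degree 1 → I.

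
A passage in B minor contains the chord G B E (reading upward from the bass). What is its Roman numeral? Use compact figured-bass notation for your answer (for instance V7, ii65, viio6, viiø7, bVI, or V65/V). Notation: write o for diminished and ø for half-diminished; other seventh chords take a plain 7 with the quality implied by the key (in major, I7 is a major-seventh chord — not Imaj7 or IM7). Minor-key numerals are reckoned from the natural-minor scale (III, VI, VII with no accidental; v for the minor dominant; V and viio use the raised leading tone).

iv6

Stacked in thirds the chord is E-G-B: a minor triad on E.
E is scale degree 4 in B minor, and a minor triad on that degree is written iv.
With G in the bass the chord is in first inversion, so the figured bass is 6.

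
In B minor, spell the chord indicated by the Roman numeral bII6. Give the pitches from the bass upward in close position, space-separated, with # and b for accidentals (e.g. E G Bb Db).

bII6 is the Neapolitan sixth — a major triad on the lowered second degree, here in its customary first inversion. In B minor that root is C.
So the chord is C-E-G, a major triad.
The figured bass 6 indicates first inversion, placing the third (E) in the bass: E-G-C.

E G C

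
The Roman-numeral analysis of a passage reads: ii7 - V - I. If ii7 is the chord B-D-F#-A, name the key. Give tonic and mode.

A major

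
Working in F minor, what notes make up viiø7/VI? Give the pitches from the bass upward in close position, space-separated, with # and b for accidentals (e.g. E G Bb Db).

viiø7/VI is a secondary leading-tone chord. The target VI is Db in F minor; the applied chord is rooted a semitone below, on C.
Building a half-diminished seventh chord on C gives C-Eb-Gb-Bb.

C Eb Gb Bb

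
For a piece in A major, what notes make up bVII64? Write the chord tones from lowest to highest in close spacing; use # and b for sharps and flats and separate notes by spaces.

D G B

Scale degree 7 in A major is G#; lowering it a half step gives G. bVII64 is a major triad on the lowered seventh degree (the subtonic), borrowed from the parallel minor.
So the chord is G-B-D.
With the 64 figure the chord is in second inversion; from the bass D upward in close position it reads D-G-B.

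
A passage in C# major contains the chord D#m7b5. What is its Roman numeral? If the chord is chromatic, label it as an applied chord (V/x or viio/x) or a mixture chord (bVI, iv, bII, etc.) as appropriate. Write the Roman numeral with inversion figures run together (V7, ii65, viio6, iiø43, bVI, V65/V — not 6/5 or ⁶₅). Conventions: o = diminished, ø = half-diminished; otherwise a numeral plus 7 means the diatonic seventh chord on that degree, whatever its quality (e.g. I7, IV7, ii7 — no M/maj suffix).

The pitches D#-F#-A-C# form a half-diminished seventh chord rooted on D#.
D# is the second degree of C# major. This is the half-diminished supertonic seventh, borrowed from the parallel minor.

iiø7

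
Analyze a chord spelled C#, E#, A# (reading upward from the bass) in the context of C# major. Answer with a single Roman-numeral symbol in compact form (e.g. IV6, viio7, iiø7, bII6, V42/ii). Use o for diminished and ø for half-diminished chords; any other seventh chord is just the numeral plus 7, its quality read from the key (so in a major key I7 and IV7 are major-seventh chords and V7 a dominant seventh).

Stacked in thirds the chord is A#-C#-E#: a minor triad on A#.
A# is scale degree 6 in C# major, and a minor triad on that degree is written vi.
With C# in the bass the chord is in first inversion, so the figured bass is 6.

vi6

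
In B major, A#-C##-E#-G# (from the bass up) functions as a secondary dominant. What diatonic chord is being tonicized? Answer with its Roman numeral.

The chord is a dominant seventh chord on A#.
A dominant resolves down a perfect fifth: A# → D#. In B major, D# is scale degree 3, i.e. iii.

iii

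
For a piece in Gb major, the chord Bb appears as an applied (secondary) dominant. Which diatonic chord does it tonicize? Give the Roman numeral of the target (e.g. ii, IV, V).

The chord is a major triad on Bb.
A dominant resolves down a perfect fifth: Bb → Eb. In Gb major, Eb is scale degree 6, i.e. vi.

vi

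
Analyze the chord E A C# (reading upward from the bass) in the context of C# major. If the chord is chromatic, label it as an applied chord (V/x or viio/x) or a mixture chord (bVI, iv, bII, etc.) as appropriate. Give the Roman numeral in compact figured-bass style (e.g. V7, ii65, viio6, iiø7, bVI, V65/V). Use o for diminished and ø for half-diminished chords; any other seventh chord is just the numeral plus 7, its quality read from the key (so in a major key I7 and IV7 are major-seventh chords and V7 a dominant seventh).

bVI64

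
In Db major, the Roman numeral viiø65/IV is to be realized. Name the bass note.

The applied chord viiø65/IV is rooted on F: F-Ab-Cb-Eb.
The figure 65 means first inversion — the third is in the bass.

Ab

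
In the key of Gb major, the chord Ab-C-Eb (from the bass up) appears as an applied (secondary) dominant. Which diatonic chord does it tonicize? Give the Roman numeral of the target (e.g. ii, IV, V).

The chord is a major triad on Ab.
A dominant resolves down a perfect fifth: Ab → Db. In Gb major, Db is scale degree 5, i.e. V.

V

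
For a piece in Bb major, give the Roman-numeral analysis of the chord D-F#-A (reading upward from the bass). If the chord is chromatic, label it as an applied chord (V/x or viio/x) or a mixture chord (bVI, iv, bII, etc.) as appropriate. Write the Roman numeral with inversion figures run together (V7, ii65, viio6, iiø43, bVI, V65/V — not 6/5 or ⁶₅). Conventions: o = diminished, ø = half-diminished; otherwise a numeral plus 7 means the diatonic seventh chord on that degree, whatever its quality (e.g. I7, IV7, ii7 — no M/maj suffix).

V/vi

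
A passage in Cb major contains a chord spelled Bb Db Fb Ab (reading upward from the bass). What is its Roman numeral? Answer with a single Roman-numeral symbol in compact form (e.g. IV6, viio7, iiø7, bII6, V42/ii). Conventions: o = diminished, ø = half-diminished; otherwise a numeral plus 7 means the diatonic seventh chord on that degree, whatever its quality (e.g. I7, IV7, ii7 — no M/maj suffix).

The pitches Bb-Db-Fb-Ab form a half-diminished seventh chord rooted on Bb.
Bb is scale degree 7 in Cb major, and a half-diminished seventh chord on that degree is written viiø7.

viiø7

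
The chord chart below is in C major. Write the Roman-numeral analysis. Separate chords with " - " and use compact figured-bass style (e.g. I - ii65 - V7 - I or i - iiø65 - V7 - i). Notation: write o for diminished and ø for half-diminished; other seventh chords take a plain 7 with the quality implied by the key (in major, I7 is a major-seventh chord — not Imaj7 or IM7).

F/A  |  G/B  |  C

IV6 - V6 - I

F/A: root F is the subdominant; major triad there is IV6.
G/B: root G is the dominant; major triad there is V6.
C has root C, degree 1 in C major, so I.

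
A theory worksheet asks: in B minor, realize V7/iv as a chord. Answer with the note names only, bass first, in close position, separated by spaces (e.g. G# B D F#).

B D# F# A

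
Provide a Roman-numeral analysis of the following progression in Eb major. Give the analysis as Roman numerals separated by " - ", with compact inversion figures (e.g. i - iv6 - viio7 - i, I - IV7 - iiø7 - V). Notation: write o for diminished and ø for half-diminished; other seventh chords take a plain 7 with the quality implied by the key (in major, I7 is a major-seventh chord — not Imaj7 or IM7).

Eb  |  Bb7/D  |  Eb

Eb has root Eb, degree 1 in Eb major, so I.
Bb7/D has root Bb, degree 5 in Eb major, so V65.
Eb has root Eb, degree 1 in Eb major, so I.

I - V65 - I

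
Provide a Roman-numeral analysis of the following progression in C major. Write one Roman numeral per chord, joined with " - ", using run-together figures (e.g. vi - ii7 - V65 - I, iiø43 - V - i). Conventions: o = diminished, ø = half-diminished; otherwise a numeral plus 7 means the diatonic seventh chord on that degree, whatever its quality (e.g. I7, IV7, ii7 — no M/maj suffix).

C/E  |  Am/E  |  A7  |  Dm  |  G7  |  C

I6 - vi64 - V7/ii - ii - V7 - I

C/E: major triad on C = scale degree 1 → I6.
Am/E: minor triad on A = scale degree 6 → vi64.
A7: chromatic; A is V of ii, so V7/ii.
Dm: minor triad on D = scale degree 2 → ii.
G7: dominant seventh chord on G = scale degree 5 → V7.
C has root C, degree 1 in C major, so I.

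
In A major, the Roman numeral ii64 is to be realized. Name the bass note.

F#

ii in A major has root B; the chord is B-D-F#.
The figure 64 means second inversion — the fifth is in the bass.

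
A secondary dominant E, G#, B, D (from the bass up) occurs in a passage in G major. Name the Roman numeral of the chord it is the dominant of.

The chord is a dominant seventh chord on E.
A dominant resolves down a perfect fifth: E → A. In G major, A is scale degree 2, i.e. ii.

ii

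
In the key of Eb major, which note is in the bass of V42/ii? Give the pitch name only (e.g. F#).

The applied chord V42/ii is rooted on C: C-E-G-Bb.
The figure 42 means third inversion — the seventh is in the bass.

Bb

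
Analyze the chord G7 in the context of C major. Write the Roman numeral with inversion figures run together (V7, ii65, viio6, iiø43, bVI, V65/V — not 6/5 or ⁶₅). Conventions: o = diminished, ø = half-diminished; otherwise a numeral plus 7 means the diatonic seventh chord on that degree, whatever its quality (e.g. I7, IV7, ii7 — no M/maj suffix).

Stacked in thirds the chord is G-B-D-F: a dominant seventh chord on G.
In C major, G is the dominant; the diatonic dominant seventh chord there is V7.

V7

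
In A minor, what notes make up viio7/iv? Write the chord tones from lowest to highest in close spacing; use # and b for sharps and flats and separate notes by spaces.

C# E G Bb

The slash marks an applied leading-tone chord: viio of iv. In A minor, iv is D, so the leading tone to it is C#, a half step below.
Building a fully diminished seventh chord on C# gives C#-E-G-Bb.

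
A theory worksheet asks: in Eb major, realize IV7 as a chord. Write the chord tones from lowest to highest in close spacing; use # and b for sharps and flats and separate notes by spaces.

Ab C Eb G

In Eb major, scale degree 4 is Ab, and the diatonic chord built there is a major seventh chord.
That chord is spelled Ab-C-Eb-G.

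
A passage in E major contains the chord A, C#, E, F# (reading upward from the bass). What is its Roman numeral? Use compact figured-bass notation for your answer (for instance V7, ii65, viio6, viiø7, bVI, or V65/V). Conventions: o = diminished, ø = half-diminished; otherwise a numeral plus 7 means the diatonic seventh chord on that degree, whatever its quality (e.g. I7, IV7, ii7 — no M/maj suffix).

Stacked in thirds the chord is F#-A-C#-E: a minor seventh chord on F#.
In E major, F# is the supertonic; the diatonic minor seventh chord there is ii7.
With A in the bass the chord is in first inversion, so the figured bass is 65.

ii65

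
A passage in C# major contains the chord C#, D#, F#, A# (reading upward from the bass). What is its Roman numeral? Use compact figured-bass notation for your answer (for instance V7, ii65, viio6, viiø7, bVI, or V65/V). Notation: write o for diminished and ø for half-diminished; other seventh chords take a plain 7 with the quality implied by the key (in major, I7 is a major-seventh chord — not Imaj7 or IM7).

ii42

Stacked in thirds the chord is D#-F#-A#-C#: a minor seventh chord on D#.
D# is scale degree 2 in C# major, and a minor seventh chord on that degree is written ii7.
With C# in the bass the chord is in third inversion, so the figured bass is 42.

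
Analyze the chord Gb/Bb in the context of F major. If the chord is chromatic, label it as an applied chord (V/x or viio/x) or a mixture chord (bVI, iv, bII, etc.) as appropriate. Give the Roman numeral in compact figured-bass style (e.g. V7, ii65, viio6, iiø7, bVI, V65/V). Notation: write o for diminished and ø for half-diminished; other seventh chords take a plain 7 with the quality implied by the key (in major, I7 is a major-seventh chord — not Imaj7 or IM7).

bII6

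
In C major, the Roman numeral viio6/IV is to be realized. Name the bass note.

G

The applied chord viio6/IV is rooted on E: E-G-Bb.
The figure 6 means first inversion — the third is in the bass.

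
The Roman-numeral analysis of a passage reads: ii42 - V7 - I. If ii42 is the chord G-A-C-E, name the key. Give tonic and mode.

The anchor chord is a minor seventh chord on A, labeled ii42.
Counting down one scale step from A places the tonic on G; a minor seventh chord on degree 2 is diatonic only in major.

G major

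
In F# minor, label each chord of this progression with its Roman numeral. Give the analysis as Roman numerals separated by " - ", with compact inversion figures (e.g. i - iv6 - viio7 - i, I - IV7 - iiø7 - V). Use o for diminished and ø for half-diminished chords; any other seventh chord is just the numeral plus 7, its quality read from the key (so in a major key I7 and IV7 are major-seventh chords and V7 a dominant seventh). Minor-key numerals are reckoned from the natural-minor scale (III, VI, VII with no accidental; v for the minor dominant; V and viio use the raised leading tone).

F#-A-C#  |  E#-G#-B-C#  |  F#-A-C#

i - V65 - i

F#-A-C# has root F#, degree 1 in F# minor, so i.
E#-G#-B-C#: dominant seventh chord on C# = scale degree 5 → V65.
F#-A-C#: root F# is the tonic; minor triad there is i.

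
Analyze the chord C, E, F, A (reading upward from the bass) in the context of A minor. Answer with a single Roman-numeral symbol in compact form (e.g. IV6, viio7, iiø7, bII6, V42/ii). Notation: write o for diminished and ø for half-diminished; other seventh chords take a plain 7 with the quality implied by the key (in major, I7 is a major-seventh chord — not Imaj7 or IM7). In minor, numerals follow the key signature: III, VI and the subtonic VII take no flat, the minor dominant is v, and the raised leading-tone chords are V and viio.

The pitches F-A-C-E form a major seventh chord rooted on F.
In A minor, F is the submediant; the diatonic major seventh chord there is VI7.
With C in the bass the chord is in second inversion, so the figured bass is 43.

VI43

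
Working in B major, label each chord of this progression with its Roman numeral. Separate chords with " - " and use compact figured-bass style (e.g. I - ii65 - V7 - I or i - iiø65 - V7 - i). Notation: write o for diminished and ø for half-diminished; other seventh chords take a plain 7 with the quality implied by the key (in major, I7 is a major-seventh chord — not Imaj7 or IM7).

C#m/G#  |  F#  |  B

C#m/G# has root C#, degree 2 in B major, so ii64.
F# has root F#, degree 5 in B major, so V.
B: root B is the tonic; major triad there is I.

ii64 - V - I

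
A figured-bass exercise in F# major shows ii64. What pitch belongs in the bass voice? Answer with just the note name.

D#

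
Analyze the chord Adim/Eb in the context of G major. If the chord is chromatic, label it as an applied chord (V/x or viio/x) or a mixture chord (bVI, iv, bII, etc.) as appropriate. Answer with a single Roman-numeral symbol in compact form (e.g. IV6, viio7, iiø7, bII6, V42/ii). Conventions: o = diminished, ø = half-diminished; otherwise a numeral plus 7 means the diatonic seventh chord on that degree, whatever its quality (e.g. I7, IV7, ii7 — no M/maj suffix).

iio64

The pitches A-C-Eb form a diminished triad rooted on A.
A is the second degree of G major. This is the diminished supertonic triad, borrowed from the parallel minor.
With Eb in the bass the chord is in second inversion, so the figured bass is 64.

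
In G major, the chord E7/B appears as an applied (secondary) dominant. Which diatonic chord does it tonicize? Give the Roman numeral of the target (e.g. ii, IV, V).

ii

The chord is a dominant seventh chord on E.
A dominant resolves down a perfect fifth: E → A. In G major, A is scale degree 2, i.e. ii.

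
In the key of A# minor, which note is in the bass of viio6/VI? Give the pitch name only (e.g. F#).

G#

The applied chord viio6/VI is rooted on E#: E#-G#-B.
The figure 6 means first inversion — the third is in the bass.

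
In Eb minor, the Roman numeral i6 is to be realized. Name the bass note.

Gb

i in Eb minor has root Eb; the chord is Eb-Gb-Bb.
The figure 6 means first inversion — the third is in the bass.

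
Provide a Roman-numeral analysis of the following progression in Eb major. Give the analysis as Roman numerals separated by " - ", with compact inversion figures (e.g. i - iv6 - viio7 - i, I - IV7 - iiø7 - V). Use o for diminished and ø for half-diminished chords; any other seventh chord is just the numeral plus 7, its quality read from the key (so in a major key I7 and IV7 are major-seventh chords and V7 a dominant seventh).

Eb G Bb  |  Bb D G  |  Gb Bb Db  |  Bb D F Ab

I - iii6 - bIII - V7

Eb-G-Bb: major triad on Eb = scale degree 1 → I.
Bb-D-G: minor triad on G = scale degree 3 → iii6.
Gb-Bb-Db: major triad on Gb — chromatic; bIII (borrowed from the parallel minor).
Bb-D-F-Ab has root Bb, degree 5 in Eb major, so V7.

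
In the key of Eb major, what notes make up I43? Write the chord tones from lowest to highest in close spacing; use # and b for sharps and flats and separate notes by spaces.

Bb D Eb G

In Eb major, scale degree 1 is Eb, and the diatonic chord built there is a major seventh chord.
That chord is spelled Eb-G-Bb-D.
With the 43 figure the chord is in second inversion; from the bass Bb upward in close position it reads Bb-D-Eb-G.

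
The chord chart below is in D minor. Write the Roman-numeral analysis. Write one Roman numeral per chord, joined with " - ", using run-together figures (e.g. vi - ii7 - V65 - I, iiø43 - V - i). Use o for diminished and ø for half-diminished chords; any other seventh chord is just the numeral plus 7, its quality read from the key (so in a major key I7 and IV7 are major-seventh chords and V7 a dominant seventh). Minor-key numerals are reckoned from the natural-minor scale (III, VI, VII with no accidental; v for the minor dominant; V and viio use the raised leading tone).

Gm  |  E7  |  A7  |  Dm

Gm: root G is the subdominant; minor triad there is iv.
E7 is the secondary dominant of V (dominant seventh chord on E): V7/V.
A7: dominant seventh chord on A = scale degree 5 → V7.
Dm has root D, degree 1 in D minor, so i.

iv - V7/V - V7 - i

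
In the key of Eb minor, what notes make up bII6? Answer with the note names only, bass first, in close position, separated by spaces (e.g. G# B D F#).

Ab Cb Fb

bII6 is the Neapolitan sixth — a major triad on the lowered second degree, here in its customary first inversion. In Eb minor that root is Fb.
So the chord is Fb-Ab-Cb.
With the 6 figure the chord is in first inversion; from the bass Ab upward in close position it reads Ab-Cb-Fb.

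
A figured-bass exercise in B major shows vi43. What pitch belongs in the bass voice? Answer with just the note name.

D#

vi in B major has root G#; the chord is G#-B-D#-F#.
The figure 43 means second inversion — the fifth is in the bass.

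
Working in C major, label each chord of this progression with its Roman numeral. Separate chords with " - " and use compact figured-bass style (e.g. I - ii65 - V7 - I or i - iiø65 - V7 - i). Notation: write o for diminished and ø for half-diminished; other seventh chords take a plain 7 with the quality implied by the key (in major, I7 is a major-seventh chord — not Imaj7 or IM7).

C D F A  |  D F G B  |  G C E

ii42 - V43 - I64

C-D-F-A: minor seventh chord on D = scale degree 2 → ii42.
D-F-G-B has root G, degree 5 in C major, so V43.
G-C-E: major triad on C = scale degree 1 → I64.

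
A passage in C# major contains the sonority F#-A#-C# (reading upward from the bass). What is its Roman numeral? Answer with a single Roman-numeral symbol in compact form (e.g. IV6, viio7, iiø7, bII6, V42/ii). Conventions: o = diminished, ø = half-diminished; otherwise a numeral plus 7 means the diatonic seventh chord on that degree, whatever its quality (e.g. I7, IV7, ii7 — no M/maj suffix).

Stacked in thirds the chord is F#-A#-C#: a major triad on F#.
In C# major, F# is the subdominant; the diatonic major triad there is IV.

IV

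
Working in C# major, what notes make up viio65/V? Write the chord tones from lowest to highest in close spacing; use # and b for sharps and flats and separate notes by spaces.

A# C# E F##

viio65/V is a secondary leading-tone chord. The target V is G# in C# major; the applied chord is rooted a semitone below, on F##.
Building a fully diminished seventh chord on F## gives F##-A#-C#-E.
The figured bass 65 indicates first inversion, placing the third (A#) in the bass: A#-C#-E-F##.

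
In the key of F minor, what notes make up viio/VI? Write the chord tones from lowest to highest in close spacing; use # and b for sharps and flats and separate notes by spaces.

viio/VI is a secondary leading-tone chord. The target VI is Db in F minor; the applied chord is rooted a semitone below, on C.
Building a diminished triad on C gives C-Eb-Gb.

C Eb Gb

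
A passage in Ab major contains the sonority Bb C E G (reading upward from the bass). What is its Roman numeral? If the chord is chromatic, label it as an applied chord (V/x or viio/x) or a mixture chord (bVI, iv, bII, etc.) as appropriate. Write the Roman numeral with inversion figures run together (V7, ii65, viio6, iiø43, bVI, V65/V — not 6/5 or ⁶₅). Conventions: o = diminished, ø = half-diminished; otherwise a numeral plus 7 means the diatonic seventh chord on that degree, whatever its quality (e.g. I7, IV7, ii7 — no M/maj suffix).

Stacked in thirds the chord is C-E-G-Bb: a dominant seventh chord on C.
C is not a diatonic chord root with this quality in Ab major, but it lies a perfect fifth above F (vi), so the chord functions as an applied dominant of vi.
With Bb in the bass the chord is in third inversion, so the figured bass is 42.

V42/vi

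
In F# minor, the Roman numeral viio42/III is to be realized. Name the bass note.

F

The applied chord viio42/III is rooted on G#: G#-B-D-F.
The figure 42 means third inversion — the seventh is in the bass.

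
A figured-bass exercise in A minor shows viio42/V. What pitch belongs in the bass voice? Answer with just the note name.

The applied chord viio42/V is rooted on D#: D#-F#-A-C.
The figure 42 means third inversion — the seventh is in the bass.

C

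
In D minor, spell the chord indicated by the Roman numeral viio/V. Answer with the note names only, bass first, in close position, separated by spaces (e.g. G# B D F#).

G# B D

The slash marks an applied leading-tone chord: viio of V. In D minor, V is A, so the leading tone to it is G#, a half step below.
Building a diminished triad on G# gives G#-B-D.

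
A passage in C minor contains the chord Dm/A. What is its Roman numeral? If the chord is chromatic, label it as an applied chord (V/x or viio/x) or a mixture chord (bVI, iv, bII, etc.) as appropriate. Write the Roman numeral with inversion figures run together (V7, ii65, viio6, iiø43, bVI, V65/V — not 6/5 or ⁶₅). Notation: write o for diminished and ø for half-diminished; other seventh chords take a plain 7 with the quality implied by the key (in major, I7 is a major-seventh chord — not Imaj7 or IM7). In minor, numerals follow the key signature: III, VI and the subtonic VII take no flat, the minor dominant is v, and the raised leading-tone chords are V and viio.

ii64

The pitches D-F-A form a minor triad rooted on D.
D is the second degree of C minor. This is the minor supertonic, borrowed from the parallel major (the Dorian ii).
With A in the bass the chord is in second inversion, so the figured bass is 64.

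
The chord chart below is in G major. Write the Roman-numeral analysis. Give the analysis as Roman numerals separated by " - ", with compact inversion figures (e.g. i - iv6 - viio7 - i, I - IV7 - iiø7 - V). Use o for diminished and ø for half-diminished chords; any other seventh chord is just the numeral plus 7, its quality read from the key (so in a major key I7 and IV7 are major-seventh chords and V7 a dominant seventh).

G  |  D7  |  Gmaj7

G: major triad on G = scale degree 1 → I.
D7: root D is the dominant; dominant seventh chord there is V7.
Gmaj7 has root G, degree 1 in G major, so I7.

I - V7 - I7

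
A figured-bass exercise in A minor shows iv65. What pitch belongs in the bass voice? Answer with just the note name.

iv in A minor has root D; the chord is D-F-A-C.
The figure 65 means first inversion — the third is in the bass.

F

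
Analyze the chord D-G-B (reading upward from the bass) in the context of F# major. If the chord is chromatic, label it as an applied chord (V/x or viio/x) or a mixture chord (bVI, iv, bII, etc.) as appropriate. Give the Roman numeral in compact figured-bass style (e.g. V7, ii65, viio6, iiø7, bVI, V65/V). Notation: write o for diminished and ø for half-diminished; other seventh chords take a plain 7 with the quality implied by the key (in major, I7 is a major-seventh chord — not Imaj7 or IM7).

bII64

Stacked in thirds the chord is G-B-D: a major triad on G.
G is the lowered second degree of F# major (diatonic 2 would be G#). This is the Neapolitan chord — a major triad on the lowered second degree.
With D in the bass the chord is in second inversion, so the figured bass is 64.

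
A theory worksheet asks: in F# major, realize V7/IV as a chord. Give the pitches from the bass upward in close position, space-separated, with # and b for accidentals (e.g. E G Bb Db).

V7/IV is a secondary dominant — the dominant seventh of IV. IV in F# major is B, so the applied chord's root is F#, a perfect fifth above.
Building a dominant seventh chord on F# gives F#-A#-C#-E.

F# A# C# E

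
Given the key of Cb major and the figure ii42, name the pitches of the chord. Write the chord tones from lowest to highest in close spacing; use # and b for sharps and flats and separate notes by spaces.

The numeral's case and figure indicate a minor seventh chord. In Cb major its root, the second degree, is Db.
Stacking thirds from Db gives Db-Fb-Ab-Cb.
With the 42 figure the chord is in third inversion; from the bass Cb upward in close position it reads Cb-Db-Fb-Ab.

Cb Db Fb Ab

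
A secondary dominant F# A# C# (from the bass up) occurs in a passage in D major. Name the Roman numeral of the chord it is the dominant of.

The chord is a major triad on F#.
A dominant resolves down a perfect fifth: F# → B. In D major, B is scale degree 6, i.e. vi.

vi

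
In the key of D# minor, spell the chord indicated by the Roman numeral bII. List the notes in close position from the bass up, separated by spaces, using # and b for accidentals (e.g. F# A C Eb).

E G# B

Scale degree 2 in D# minor is E#; lowering it a half step gives E. bII is the Neapolitan chord — a major triad on the lowered second degree.
So the chord is E-G#-B.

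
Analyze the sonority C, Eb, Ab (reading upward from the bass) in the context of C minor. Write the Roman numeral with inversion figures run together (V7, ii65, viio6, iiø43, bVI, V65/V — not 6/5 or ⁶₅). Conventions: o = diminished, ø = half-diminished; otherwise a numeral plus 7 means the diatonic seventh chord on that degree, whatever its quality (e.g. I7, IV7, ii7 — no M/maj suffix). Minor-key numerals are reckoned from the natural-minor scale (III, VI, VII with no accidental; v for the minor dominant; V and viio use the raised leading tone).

Stacked in thirds the chord is Ab-C-Eb: a major triad on Ab.
Ab is scale degree 6 in C minor, and a major triad on that degree is written VI.
With C in the bass the chord is in first inversion, so the figured bass is 6.

VI6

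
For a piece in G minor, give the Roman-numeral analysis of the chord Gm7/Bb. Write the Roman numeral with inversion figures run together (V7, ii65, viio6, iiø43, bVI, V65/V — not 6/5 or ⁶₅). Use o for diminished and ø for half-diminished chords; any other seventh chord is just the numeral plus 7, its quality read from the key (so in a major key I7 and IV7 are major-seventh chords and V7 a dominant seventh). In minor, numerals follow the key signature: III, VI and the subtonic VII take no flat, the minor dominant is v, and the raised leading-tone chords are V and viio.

The pitches G-Bb-D-F form a minor seventh chord rooted on G.
G is scale degree 1 in G minor, and a minor seventh chord on that degree is written i7.
With Bb in the bass the chord is in first inversion, so the figured bass is 65.

i65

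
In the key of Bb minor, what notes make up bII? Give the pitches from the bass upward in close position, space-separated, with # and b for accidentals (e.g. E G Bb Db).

Scale degree 2 in Bb minor is C; lowering it a half step gives Cb. bII is the Neapolitan chord — a major triad on the lowered second degree.
So the chord is Cb-Eb-Gb.

Cb Eb Gb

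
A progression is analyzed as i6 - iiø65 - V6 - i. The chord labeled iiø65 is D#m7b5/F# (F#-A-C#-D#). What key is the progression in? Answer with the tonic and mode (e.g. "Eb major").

C# minor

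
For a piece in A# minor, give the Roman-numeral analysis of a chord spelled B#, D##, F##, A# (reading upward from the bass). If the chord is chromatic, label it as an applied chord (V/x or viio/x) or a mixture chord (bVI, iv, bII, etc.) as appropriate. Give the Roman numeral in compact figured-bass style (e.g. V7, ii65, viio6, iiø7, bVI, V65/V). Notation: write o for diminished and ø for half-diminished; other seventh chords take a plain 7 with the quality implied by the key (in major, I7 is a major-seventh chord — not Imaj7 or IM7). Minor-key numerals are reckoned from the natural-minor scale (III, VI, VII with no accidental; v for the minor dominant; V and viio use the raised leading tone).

The pitches B#-D##-F##-A# form a dominant seventh chord rooted on B#.
B# is not a diatonic chord root with this quality in A# minor, but it lies a perfect fifth above E# (V), so the chord functions as an applied dominant of V.

V7/V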